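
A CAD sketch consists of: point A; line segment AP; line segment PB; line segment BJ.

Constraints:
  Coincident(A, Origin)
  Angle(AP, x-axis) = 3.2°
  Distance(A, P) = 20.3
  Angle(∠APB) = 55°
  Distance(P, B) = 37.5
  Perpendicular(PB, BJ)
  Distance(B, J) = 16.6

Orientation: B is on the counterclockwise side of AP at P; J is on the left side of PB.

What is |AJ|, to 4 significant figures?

25.86

∠APB = 55.0°, so PB runs at 3.2° + (180° − 55.0°) = 128.2° from the x-axis; with |PB| = 37.5, B = P + 37.5·(cos 128.2°, sin 128.2°) = (-2.922, 30.60). PB is perpendicular to BJ; with |BJ| = 16.6 on the left of PB, J = B + 16.6·(-0.7859, -0.6184) = (-15.97, 20.34). Then |AJ| = |J − A| = 25.86.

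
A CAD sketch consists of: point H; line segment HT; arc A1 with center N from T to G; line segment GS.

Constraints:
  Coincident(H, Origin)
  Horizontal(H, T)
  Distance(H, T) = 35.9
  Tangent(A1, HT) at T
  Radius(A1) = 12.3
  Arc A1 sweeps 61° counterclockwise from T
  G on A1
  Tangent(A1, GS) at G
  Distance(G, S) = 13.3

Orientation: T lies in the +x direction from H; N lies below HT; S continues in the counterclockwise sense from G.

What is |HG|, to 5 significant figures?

25.928

H is at the origin; H and T share the same y with |HT| = 35.9 and T on the +x side, so T = (35.900, 0.0000). A1 meets HT tangentially, so NT is at right angles to HT, so N = T + (0, -12.3) = (35.900, -12.300). On A1, T sits at bearing 90° from N; a 61° counterclockwise sweep puts G at bearing 151°, so G = N + 12.3·(cos 151°, sin 151°) = (25.142, -6.3368). Then |HG| = |G − H| = 25.928.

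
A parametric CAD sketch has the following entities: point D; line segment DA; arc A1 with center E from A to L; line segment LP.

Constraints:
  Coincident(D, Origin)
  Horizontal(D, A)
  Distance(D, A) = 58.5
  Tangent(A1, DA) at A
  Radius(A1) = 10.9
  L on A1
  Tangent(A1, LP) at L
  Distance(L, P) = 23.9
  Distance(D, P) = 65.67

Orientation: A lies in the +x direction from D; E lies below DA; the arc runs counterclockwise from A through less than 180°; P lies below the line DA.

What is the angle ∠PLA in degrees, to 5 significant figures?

127.27°

D is at the origin; D and A share the same y with |DA| = 58.5 and A on the +x side, so A = (58.500, 0.0000). Since A1 is tangent to DA there, EA ⟂ DA, so E = A + (0, -10.9) = (58.500, -10.900). Since EL ⟂ LP (tangency), |EP| = √(10.9² + 23.9²) = 26.268 regardless of where L sits on A1. So P lies on both circle(D, 65.67) and circle(E, 26.268); the below-DA intersection is P = (54.363, -36.840). L is the foot of the tangent from P: L = (47.994, -13.805).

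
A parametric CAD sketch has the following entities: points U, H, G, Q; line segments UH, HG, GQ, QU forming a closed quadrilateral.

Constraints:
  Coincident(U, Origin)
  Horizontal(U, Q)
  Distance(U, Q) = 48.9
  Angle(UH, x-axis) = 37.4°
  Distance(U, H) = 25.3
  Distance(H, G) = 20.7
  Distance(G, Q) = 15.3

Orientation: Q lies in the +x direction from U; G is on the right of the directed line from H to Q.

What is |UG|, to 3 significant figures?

33.6

U is at the origin; UQ is horizontal with |UQ| = 48.9 and Q in +x, so Q = (48.9, 0). UH runs at 37.4° with |UH| = 25.3, so H = (20.1, 15.4). G is determined by |HG| = 20.7 and |GQ| = 15.3 together: it lies at the intersection of circle(H, 20.7) and circle(Q, 15.3). With |HQ| = 32.6, the foot of the radical line on HQ is 19.3 from H and the perpendicular offset is √(20.7² − 19.3²) = 7.48. Taking the right-of-HQ solution: G = (33.6, -0.321).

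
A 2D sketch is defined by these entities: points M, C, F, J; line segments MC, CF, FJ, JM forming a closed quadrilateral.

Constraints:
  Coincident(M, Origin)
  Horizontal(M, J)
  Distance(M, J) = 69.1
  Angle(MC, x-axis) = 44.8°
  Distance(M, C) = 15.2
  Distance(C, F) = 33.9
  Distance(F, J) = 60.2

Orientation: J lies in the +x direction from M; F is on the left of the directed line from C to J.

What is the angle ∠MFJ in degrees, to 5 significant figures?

78.144°

M is at the origin; MJ is horizontal with |MJ| = 69.1 and J in +x, so J = (69.1, 0). MC runs at 44.8° with |MC| = 15.2, so C = (10.785, 10.710). F is determined by |CF| = 33.9 and |FJ| = 60.2 together: it lies at the intersection of circle(C, 33.9) and circle(J, 60.2). With |CJ| = 59.290, the foot of the radical line on CJ is 8.7744 from C and the perpendicular offset is √(33.9² − 8.7744²) = 32.745. Taking the left-of-CJ solution: F = (25.331, 41.331).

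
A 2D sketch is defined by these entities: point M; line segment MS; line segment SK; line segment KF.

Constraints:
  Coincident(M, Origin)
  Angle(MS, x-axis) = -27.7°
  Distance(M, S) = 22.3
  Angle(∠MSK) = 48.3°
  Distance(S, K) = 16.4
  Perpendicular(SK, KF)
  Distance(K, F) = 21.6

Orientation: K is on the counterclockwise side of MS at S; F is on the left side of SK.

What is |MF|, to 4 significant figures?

5.192

M is at the origin; MS runs at -27.7° with length 22.3, so S = 22.3·(cos -27.7°, sin -27.7°) = (19.74, -10.37). ∠MSK = 48.3°, so SK runs at -27.7° + (180° − 48.3°) = 104.0° from the x-axis; with |SK| = 16.4, K = S + 16.4·(cos 104.0°, sin 104.0°) = (15.78, 5.547). SK ⟂ KF; with |KF| = 21.6 on the left of SK, F = K + 21.6·(-0.9703, -0.2419) = (-5.182, 0.3214). Then |MF| = |F − M| = 5.192.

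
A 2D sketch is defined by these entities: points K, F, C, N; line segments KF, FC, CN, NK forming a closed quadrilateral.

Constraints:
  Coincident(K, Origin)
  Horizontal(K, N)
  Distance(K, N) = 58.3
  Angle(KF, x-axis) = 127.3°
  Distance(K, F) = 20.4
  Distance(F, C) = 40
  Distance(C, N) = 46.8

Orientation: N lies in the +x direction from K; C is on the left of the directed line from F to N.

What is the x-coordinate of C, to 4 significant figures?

24.32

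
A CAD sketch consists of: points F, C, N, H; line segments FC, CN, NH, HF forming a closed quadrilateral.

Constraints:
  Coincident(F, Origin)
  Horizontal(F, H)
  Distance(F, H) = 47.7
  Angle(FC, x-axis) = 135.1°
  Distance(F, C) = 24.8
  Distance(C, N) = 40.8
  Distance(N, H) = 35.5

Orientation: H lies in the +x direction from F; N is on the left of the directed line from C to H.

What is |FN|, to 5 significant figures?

33.683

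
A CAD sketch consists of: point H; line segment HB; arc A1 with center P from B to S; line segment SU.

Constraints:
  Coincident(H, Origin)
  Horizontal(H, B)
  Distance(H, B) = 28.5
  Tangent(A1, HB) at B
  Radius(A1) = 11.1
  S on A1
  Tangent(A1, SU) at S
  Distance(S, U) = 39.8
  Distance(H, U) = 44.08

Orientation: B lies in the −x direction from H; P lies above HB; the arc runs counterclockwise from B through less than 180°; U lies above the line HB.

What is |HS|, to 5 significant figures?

19.486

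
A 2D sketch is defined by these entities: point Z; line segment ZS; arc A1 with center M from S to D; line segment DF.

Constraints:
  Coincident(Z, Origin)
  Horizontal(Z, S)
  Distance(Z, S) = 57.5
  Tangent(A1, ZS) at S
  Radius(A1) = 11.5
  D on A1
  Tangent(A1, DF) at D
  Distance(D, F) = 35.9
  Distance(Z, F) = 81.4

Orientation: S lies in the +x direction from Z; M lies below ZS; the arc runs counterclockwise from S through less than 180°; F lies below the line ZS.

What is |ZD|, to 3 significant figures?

50.6

Z is at the origin; Z and S share the same y with |ZS| = 57.5 and S on the +x side, so S = (57.5, 0.00). Tangency of A1 to ZS means the radius MS is perpendicular to ZS, so M = S + (0, -11.5) = (57.5, -11.5). Since MD ⟂ DF (tangency), |MF| = √(11.5² + 35.9²) = 37.7 regardless of where D sits on A1. So F lies on both circle(Z, 81.4) and circle(M, 37.7); the below-ZS intersection is F = (65.5, -48.3). D is the foot of the tangent from F: D = (47.5, -17.3).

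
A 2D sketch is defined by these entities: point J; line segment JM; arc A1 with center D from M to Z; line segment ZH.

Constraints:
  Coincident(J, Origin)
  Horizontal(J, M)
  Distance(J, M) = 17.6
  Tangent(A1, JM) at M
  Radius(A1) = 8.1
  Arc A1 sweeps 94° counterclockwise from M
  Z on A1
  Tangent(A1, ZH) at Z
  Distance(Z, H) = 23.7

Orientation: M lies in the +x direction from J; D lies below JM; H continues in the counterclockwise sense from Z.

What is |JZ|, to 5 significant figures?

12.873

J is at the origin; J and M share the same y with |JM| = 17.6 and M on the +x side, so M = (17.600, 0.0000). A1 meets JM tangentially, so DM is at right angles to JM, so D = M + (0, -8.1) = (17.600, -8.1000). On A1, M sits at bearing 90° from D; a 94° counterclockwise sweep puts Z at bearing 184°, so Z = D + 8.1·(cos 184°, sin 184°) = (9.5197, -8.6650). Then |JZ| = |Z − J| = 12.873.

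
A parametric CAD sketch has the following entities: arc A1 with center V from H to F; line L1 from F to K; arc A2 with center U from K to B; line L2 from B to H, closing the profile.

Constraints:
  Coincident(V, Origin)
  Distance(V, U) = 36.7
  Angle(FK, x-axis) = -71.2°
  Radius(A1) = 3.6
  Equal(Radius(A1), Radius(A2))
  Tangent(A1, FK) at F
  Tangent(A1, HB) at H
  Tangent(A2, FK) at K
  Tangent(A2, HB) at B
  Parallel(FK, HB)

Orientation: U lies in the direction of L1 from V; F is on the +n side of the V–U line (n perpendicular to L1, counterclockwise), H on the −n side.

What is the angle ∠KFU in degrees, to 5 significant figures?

5.6024°

The slot axis is L1's direction at -71.2°, so u = (cos -71.2°, sin -71.2°) = (0.32227, -0.94665) and n = (−sin -71.2°, cos -71.2°) = (0.94665, 0.32227). V is at the origin and U lies 36.7 along u from V, so U = 36.7·u = (11.827, -34.742). Tangency of A1 to both parallel lines with radius 3.6 puts F and H at V ± 3.6·n: F = (3.4079, 1.1602), H = (-3.4079, -1.1602). Equal radii place K and B the same way about U: K = U + 3.6·n = (15.235, -33.582), B = U − 3.6·n = (8.4192, -35.902). Then cos ∠KFU = FK·FU / (|FK||FU|), giving 5.6024°.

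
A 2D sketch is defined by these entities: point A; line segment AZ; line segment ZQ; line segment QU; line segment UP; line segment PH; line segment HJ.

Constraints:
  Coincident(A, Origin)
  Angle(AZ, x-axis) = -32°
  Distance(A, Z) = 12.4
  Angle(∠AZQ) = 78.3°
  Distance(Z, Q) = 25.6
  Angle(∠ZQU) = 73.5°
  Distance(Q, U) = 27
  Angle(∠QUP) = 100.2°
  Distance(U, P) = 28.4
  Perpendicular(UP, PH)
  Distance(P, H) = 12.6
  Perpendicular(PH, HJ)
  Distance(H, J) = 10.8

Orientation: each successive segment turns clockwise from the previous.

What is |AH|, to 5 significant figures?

11.585

∠QUP = 100.2° gives UP at 40.000° from the x-axis; with |UP| = 28.4, P = (1.1666, 16.606). UP is perpendicular to PH, so PH runs at -50.000°; with |PH| = 12.6, H = (9.2657, 6.9537). Then |AH| = |H − A| = 11.585.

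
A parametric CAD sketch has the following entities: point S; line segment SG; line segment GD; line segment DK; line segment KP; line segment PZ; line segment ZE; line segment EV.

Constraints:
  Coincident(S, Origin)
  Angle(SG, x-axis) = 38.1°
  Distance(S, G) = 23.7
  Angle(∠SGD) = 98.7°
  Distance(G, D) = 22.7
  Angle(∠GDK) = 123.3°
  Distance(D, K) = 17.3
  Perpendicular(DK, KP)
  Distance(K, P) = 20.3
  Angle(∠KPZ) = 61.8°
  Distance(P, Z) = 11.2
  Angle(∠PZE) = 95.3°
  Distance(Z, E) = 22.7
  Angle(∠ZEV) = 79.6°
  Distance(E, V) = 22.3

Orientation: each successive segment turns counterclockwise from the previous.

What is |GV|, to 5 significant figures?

49.020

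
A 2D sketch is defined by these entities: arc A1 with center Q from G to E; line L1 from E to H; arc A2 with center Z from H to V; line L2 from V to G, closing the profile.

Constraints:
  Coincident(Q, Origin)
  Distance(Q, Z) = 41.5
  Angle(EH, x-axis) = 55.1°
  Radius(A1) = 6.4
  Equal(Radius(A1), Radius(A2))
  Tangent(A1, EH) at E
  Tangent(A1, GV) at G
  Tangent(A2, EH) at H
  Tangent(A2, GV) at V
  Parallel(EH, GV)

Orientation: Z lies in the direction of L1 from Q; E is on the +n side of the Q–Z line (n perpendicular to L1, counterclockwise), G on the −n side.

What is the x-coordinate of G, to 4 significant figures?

5.249

Q is at the origin and Z lies 41.5 along u from Q, so Z = 41.5·u = (23.74, 34.04). Tangency of A1 to both parallel lines with radius 6.4 puts E and G at Q ± 6.4·n: E = (-5.249, 3.662), G = (5.249, -3.662). So G.x = 5.249.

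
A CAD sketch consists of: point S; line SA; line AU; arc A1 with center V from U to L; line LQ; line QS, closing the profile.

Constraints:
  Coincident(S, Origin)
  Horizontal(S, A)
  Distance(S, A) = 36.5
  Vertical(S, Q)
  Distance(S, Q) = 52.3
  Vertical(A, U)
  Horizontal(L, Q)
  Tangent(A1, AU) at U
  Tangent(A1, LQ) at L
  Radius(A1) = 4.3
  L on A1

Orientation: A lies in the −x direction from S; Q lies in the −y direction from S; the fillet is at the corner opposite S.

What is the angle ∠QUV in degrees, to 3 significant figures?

6.72°

The virtual corner opposite S is at (-36.5, -52.3). Since A1 is tangent to AU there, VU ⟂ AU and since A1 is tangent to LQ there, VL ⟂ LQ, with radius 4.3, so the center V sits 4.3 in from both sides at V = (-32.2, -48.0). That places the tangent points at U = (-36.5, -48.0) on AU and L = (-32.2, -52.3) on LQ. Then cos ∠QUV = UQ·UV / (|UQ||UV|), giving 6.72°.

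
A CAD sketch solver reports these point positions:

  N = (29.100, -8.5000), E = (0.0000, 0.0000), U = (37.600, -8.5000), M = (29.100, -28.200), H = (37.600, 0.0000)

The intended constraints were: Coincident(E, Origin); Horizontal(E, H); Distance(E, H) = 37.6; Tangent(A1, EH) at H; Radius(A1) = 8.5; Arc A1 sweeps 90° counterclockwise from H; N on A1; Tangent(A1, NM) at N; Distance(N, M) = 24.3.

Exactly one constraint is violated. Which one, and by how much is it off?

Distance(N, M) = 24.3 — off by 4.60.

E = (0.00, 0.00) ✓; E.y = 0.00, H.y = 0.00 ✓; |EH| = 37.60 ✓; ∠(UH, HE) = 90.00° ✓; |UH| = 8.500 ✓; bearing(U→N) − bearing(U→H) = 90.00° ✓; |UN| = 8.500 ✓; ∠(UN, NM) = 90.00° ✓; |NM| = 19.70 ✗.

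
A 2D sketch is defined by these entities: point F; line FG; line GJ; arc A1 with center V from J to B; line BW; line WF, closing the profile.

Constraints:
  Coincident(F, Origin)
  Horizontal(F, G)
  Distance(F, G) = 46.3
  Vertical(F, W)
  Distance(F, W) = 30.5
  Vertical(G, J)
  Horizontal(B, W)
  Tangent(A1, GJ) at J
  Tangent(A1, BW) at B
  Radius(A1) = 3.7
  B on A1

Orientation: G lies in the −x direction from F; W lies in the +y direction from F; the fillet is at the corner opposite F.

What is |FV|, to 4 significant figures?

50.33

FW is vertical with |FW| = 30.5 and W on the +y side, so W = (0.000, 30.50). The virtual corner opposite F is at (-46.30, 30.50). Tangency of A1 to GJ means the radius VJ is perpendicular to GJ and since A1 is tangent to BW there, VB ⟂ BW, with radius 3.7, so the center V sits 3.7 in from both sides at V = (-42.60, 26.80). Then |FV| = |V − F| = 50.33.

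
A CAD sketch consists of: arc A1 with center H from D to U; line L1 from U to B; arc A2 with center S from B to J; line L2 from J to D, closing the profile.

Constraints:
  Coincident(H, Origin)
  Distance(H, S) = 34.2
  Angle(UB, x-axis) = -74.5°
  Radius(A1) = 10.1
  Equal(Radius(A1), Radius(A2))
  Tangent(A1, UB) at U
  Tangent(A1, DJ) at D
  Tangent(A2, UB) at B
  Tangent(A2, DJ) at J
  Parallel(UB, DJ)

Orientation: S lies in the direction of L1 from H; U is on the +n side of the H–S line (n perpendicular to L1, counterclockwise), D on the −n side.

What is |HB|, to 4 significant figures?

35.66

The slot axis is L1's direction at -74.5°, so u = (cos -74.5°, sin -74.5°) = (0.2672, -0.9636) and n = (−sin -74.5°, cos -74.5°) = (0.9636, 0.2672). H is at the origin and S lies 34.2 along u from H, so S = 34.2·u = (9.140, -32.96). Tangency of A1 to both parallel lines with radius 10.1 puts U and D at H ± 10.1·n: U = (9.733, 2.699), D = (-9.733, -2.699). Equal radii place B and J the same way about S: B = S + 10.1·n = (18.87, -30.26), J = S − 10.1·n = (-0.5931, -35.66). Then |HB| = |B − H| = 35.66.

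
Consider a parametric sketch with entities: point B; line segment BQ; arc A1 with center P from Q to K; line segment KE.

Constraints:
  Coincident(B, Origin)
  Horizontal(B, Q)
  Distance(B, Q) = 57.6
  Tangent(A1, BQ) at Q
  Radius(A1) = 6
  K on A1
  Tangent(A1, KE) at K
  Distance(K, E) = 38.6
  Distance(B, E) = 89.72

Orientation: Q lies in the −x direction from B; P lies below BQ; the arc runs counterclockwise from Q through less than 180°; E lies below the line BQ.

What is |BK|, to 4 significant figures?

62.88

Checks: |PK| = 6.000 ✓; ∠(PK, KE) = 90.00° ✓; |KE| = 38.60 ✓; |BE| = 89.72 ✓.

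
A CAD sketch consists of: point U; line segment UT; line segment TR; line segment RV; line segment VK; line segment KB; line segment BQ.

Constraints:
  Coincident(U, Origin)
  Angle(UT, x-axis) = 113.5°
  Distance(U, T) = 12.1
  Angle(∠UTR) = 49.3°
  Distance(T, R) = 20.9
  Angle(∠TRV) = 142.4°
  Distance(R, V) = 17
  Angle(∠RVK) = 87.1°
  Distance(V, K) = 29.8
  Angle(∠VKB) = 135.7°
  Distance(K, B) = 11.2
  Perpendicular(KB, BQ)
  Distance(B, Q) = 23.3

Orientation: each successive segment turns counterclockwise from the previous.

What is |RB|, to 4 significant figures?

38.07

∠RVK = 87.1° gives VK at 14.70° from the x-axis; with |VK| = 29.8, K = (18.38, -16.80). ∠VKB = 135.7° gives KB at 59.00° from the x-axis; with |KB| = 11.2, B = (24.15, -7.199). Then |RB| = |B − R| = 38.07.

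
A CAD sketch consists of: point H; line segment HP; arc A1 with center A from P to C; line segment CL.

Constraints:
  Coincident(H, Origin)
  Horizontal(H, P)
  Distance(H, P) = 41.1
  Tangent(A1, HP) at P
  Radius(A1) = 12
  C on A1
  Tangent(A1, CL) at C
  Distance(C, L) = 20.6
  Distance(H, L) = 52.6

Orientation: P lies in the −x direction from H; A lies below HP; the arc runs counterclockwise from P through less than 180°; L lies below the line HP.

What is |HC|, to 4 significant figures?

54.25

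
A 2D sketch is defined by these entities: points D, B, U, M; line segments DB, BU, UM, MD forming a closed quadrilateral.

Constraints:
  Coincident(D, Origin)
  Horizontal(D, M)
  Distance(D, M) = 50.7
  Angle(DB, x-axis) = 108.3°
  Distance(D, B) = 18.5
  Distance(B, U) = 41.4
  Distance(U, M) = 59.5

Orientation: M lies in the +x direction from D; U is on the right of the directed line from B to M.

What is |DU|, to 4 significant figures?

24.10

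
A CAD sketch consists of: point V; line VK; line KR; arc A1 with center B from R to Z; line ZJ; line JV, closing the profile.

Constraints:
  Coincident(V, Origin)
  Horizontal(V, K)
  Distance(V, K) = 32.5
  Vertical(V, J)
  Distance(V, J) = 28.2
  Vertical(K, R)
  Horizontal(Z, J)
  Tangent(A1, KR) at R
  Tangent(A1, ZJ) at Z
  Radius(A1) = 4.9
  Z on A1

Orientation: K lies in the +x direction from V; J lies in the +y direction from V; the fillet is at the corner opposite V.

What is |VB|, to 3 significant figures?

36.1

V is at the origin; V and K share the same y with |VK| = 32.5 and K on the +x side, so K = (32.5, 0.00). V and J share the same x with |VJ| = 28.2 and J on the +y side, so J = (0.00, 28.2). The virtual corner opposite V is at (32.5, 28.2). The tangent condition forces BR to be normal to KR and the tangent condition forces BZ to be normal to ZJ, with radius 4.9, so the center B sits 4.9 in from both sides at B = (27.6, 23.3). Then |VB| = |B − V| = 36.1.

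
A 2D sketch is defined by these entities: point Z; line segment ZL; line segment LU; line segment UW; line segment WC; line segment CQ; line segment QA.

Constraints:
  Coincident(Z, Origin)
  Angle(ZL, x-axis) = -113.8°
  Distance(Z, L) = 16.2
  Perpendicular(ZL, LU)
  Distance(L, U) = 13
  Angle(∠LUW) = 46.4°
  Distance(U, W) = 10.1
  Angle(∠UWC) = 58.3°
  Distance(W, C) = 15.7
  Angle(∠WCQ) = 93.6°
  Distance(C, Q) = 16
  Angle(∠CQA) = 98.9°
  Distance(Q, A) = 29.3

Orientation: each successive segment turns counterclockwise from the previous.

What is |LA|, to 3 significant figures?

33.3

∠WCQ = 93.6° gives CQ at -42.1° from the x-axis; with |CQ| = 16.0, Q = (4.03, -33.6). ∠CQA = 98.9° gives QA at 39.0° from the x-axis; with |QA| = 29.3, A = (26.8, -15.1). Then |LA| = |A − L| = 33.3.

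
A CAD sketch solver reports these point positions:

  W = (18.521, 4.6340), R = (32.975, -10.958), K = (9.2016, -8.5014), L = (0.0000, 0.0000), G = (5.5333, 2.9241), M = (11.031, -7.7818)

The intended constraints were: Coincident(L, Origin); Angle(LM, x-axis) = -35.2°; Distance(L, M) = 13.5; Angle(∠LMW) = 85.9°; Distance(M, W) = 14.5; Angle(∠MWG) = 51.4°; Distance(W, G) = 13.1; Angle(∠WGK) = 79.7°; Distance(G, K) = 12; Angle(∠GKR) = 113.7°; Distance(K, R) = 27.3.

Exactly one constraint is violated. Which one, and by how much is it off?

Distance(K, R) = 27.3 — off by 3.40.

L = (0.00, 0.00) ✓; LM at -35.20° ✓; |LM| = 13.50 ✓; ∠LMW = 85.90° ✓; |MW| = 14.50 ✓; ∠MWG = 51.40° ✓; |WG| = 13.10 ✓; ∠WGK = 79.70° ✓; |GK| = 12.00 ✓; ∠GKR = 113.7° ✓; |KR| = 23.90 ✗.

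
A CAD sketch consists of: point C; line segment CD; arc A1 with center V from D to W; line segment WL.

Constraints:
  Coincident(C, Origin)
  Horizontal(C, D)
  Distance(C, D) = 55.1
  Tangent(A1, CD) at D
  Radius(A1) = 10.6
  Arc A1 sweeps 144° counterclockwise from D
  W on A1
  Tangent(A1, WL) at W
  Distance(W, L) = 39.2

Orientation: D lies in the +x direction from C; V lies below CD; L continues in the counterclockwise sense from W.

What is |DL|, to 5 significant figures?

49.312

C is at the origin; CD is horizontal with |CD| = 55.1 and D on the +x side, so D = (55.100, 0.0000). The tangent condition forces VD to be normal to CD, so V = D + (0, -10.6) = (55.100, -10.600). On A1, D sits at bearing 90° from V; a 144° counterclockwise sweep puts W at bearing 234°, so W = V + 10.6·(cos 234°, sin 234°) = (48.869, -19.176). The tangent condition forces VW to be normal to WL, so WL runs along (−sin 234°, cos 234°); with |WL| = 39.2, L = (80.583, -42.217). Then |DL| = |L − D| = 49.312.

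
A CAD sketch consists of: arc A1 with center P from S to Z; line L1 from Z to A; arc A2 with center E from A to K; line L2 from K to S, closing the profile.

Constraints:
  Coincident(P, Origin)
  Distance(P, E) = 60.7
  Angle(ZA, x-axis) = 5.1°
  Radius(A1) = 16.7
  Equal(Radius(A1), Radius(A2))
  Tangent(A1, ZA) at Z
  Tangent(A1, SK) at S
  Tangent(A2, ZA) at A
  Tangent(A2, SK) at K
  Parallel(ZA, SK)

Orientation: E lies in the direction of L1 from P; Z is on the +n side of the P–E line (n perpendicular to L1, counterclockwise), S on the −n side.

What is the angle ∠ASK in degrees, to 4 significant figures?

28.82°

The slot axis is L1's direction at 5.1°, so u = (cos 5.1°, sin 5.1°) = (0.9960, 0.08889) and n = (−sin 5.1°, cos 5.1°) = (-0.08889, 0.9960). P is at the origin and E lies 60.7 along u from P, so E = 60.7·u = (60.46, 5.396). Tangency of A1 to both parallel lines with radius 16.7 puts Z and S at P ± 16.7·n: Z = (-1.485, 16.63), S = (1.485, -16.63). Equal radii place A and K the same way about E: A = E + 16.7·n = (58.98, 22.03), K = E − 16.7·n = (61.94, -11.24). Then cos ∠ASK = SA·SK / (|SA||SK|), giving 28.82°.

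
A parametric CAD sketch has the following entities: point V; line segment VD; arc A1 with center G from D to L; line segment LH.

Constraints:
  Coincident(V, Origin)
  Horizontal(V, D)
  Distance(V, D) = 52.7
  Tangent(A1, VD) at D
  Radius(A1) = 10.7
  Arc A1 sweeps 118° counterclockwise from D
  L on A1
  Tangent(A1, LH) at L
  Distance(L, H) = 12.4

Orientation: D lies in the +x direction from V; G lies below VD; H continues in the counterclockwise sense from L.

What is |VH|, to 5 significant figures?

55.854

V is at the origin; VD is horizontal with |VD| = 52.7 and D on the +x side, so D = (52.700, 0.0000). Tangency of A1 to VD means the radius GD is perpendicular to VD, so G = D + (0, -10.7) = (52.700, -10.700). On A1, D sits at bearing 90° from G; a 118° counterclockwise sweep puts L at bearing 208°, so L = G + 10.7·(cos 208°, sin 208°) = (43.252, -15.723). Since A1 is tangent to LH there, GL ⟂ LH, so LH runs along (−sin 208°, cos 208°); with |LH| = 12.4, H = (49.074, -26.672). Then |VH| = |H − V| = 55.854.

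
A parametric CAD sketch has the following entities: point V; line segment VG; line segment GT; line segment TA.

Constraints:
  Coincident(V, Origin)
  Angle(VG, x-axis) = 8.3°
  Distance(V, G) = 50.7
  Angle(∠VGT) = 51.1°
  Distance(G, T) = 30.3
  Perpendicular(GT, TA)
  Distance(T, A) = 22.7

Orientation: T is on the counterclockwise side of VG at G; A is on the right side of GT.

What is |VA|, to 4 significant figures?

62.18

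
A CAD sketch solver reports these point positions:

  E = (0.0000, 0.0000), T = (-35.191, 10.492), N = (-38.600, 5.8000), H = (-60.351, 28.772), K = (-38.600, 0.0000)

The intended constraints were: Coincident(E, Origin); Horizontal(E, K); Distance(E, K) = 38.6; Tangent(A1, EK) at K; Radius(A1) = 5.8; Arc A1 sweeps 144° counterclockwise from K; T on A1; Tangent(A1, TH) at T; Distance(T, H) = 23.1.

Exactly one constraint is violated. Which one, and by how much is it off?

Distance(T, H) = 23.1 — off by 8.00.

E = (0.00, 0.00) ✓; E.y = 0.00, K.y = 0.00 ✓; |EK| = 38.60 ✓; ∠(NK, KE) = 90.00° ✓; |NK| = 5.800 ✓; bearing(N→T) − bearing(N→K) = 144.0° ✓; |NT| = 5.800 ✓; ∠(NT, TH) = 90.00° ✓; |TH| = 31.10 ✗.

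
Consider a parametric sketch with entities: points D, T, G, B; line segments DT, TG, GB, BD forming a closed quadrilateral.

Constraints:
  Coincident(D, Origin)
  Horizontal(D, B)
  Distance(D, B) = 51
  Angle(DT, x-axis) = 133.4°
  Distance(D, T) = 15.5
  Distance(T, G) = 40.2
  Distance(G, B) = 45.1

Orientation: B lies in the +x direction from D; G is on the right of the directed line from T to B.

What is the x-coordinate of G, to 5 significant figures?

11.711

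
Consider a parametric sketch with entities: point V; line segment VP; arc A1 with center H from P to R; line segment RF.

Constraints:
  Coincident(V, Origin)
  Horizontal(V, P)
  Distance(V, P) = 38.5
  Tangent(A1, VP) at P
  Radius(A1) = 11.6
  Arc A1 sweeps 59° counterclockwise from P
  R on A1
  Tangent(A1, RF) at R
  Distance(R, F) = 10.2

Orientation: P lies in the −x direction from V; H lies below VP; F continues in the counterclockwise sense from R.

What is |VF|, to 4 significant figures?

55.59

V is at the origin; VP is horizontal with |VP| = 38.5 and P on the −x side, so P = (-38.50, 0.000). The tangent condition forces HP to be normal to VP, so H = P + (0, -11.6) = (-38.50, -11.60). On A1, P sits at bearing 90° from H; a 59° counterclockwise sweep puts R at bearing 149°, so R = H + 11.6·(cos 149°, sin 149°) = (-48.44, -5.626). Tangency of A1 to RF means the radius HR is perpendicular to RF, so RF runs along (−sin 149°, cos 149°); with |RF| = 10.2, F = (-53.70, -14.37). Then |VF| = |F − V| = 55.59.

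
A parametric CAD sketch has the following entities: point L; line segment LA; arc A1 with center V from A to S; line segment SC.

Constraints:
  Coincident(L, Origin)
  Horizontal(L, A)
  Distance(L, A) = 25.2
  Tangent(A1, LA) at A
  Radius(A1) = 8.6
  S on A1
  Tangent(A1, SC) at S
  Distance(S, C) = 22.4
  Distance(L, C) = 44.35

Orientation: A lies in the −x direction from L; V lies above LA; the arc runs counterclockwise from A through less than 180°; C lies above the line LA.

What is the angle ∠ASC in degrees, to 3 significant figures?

118°

Checks: L = (0.00, 0.00) ✓; |VS| = 8.600 ✓; ∠(VS, SC) = 90.00° ✓; |SC| = 22.40 ✓; |LC| = 44.35 ✓.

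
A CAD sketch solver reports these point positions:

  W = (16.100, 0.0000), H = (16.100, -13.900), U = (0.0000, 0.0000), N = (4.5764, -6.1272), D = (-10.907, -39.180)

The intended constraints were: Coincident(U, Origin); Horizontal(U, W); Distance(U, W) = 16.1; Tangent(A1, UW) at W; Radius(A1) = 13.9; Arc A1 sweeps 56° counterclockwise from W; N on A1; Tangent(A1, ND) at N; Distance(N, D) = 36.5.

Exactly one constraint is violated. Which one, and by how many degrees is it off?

Tangent(A1, ND) at N — off by 8.90°.

U = (0.00, 0.00) ✓; U.y = 0.00, W.y = 0.00 ✓; |UW| = 16.10 ✓; ∠(HW, WU) = 90.00° ✓; |HW| = 13.90 ✓; bearing(H→N) − bearing(H→W) = 56.00° ✓; |HN| = 13.90 ✓; ∠(HN, ND) = 81.10° ✗; |ND| = 36.50 ✓.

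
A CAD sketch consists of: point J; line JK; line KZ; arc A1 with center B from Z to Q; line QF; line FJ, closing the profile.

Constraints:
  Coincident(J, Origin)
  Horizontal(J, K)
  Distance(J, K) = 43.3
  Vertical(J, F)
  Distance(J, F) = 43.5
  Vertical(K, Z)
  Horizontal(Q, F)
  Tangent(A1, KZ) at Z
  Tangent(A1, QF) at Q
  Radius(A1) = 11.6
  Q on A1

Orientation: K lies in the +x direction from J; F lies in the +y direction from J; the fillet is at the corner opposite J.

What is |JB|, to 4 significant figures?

44.97

J is at the origin; J and K share the same y with |JK| = 43.3 and K on the +x side, so K = (43.30, 0.000). J and F share the same x with |JF| = 43.5 and F on the +y side, so F = (0.000, 43.50). The virtual corner opposite J is at (43.30, 43.50). Tangency of A1 to KZ means the radius BZ is perpendicular to KZ and tangency of A1 to QF means the radius BQ is perpendicular to QF, with radius 11.6, so the center B sits 11.6 in from both sides at B = (31.70, 31.90). Then |JB| = |B − J| = 44.97.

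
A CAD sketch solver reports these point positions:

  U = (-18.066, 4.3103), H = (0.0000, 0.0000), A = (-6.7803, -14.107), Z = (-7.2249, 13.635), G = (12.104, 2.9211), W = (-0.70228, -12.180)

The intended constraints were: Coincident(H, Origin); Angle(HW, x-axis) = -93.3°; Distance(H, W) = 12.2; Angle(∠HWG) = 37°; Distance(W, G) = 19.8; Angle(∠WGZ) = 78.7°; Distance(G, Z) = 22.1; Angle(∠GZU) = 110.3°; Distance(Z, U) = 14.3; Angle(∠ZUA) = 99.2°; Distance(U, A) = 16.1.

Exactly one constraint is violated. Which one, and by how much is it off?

Distance(U, A) = 16.1 — off by 5.50.

H = (0.00, 0.00) ✓; HW at -93.30° ✓; |HW| = 12.20 ✓; ∠HWG = 37.00° ✓; |WG| = 19.80 ✓; ∠WGZ = 78.70° ✓; |GZ| = 22.10 ✓; ∠GZU = 110.3° ✓; |ZU| = 14.30 ✓; ∠ZUA = 99.20° ✓; |UA| = 21.60 ✗.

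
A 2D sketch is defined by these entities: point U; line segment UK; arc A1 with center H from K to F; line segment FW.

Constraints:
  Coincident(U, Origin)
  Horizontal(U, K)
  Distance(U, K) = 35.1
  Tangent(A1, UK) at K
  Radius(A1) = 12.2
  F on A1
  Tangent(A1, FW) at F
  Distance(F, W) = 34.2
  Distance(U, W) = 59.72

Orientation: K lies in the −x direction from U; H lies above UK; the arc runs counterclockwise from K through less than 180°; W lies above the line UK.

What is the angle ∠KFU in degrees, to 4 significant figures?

90.88°

Checks: |HF| = 12.20 ✓; ∠(HF, FW) = 90.00° ✓; |FW| = 34.20 ✓; |UW| = 59.72 ✓.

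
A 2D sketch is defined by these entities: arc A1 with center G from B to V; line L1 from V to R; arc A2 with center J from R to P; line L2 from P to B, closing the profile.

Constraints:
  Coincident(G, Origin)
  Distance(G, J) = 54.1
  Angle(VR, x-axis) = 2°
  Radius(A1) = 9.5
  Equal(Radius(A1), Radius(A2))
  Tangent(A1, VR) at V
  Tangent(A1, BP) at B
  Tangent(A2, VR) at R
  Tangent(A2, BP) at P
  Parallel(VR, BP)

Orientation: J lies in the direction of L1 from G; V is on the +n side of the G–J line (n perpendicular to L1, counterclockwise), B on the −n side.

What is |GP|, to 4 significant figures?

54.93

The slot axis is L1's direction at 2.0°, so u = (cos 2.0°, sin 2.0°) = (0.9994, 0.03490) and n = (−sin 2.0°, cos 2.0°) = (-0.03490, 0.9994). G is at the origin and J lies 54.1 along u from G, so J = 54.1·u = (54.07, 1.888). Tangency of A1 to both parallel lines with radius 9.5 puts V and B at G ± 9.5·n: V = (-0.3315, 9.494), B = (0.3315, -9.494). Equal radii place R and P the same way about J: R = J + 9.5·n = (53.74, 11.38), P = J − 9.5·n = (54.40, -7.606). Then |GP| = |P − G| = 54.93.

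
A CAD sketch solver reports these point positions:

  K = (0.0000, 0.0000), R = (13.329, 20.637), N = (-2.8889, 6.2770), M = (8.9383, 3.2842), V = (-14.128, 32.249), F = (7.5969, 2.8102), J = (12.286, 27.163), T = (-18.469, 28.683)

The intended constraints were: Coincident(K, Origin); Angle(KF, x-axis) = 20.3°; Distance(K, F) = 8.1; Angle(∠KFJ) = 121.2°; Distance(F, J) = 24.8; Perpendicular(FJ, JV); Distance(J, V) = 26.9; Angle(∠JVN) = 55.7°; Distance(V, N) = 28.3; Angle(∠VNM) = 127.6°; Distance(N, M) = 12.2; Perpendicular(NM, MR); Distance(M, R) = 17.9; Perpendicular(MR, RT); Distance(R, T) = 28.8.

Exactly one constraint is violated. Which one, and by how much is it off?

Distance(R, T) = 28.8 — off by 4.00.

K = (0.00, 0.00) ✓; KF at 20.30° ✓; |KF| = 8.100 ✓; ∠KFJ = 121.2° ✓; |FJ| = 24.80 ✓; ∠(FJ, JV) = 90.00° ✓; |JV| = 26.90 ✓; ∠JVN = 55.70° ✓; |VN| = 28.30 ✓; ∠VNM = 127.6° ✓; |NM| = 12.20 ✓; ∠(NM, MR) = 90.00° ✓; |MR| = 17.90 ✓; ∠(MR, RT) = 90.00° ✓; |RT| = 32.80 ✗.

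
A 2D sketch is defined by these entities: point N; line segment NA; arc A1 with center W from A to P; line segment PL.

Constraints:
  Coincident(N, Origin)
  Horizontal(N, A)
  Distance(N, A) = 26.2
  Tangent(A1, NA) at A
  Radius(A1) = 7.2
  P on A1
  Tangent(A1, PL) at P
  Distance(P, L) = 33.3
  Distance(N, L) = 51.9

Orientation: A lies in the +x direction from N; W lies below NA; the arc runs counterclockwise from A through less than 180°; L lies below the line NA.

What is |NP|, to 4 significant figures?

21.91

Checks: |WP| = 7.200 ✓; ∠(WP, PL) = 90.00° ✓; |PL| = 33.30 ✓; |NL| = 51.90 ✓.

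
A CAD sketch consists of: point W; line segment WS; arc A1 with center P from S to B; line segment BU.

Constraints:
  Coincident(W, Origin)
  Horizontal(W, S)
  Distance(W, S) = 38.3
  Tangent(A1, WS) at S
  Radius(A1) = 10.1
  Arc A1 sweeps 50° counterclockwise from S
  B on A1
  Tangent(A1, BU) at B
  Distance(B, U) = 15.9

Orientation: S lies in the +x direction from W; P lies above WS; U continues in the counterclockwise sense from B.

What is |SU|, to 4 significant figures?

23.91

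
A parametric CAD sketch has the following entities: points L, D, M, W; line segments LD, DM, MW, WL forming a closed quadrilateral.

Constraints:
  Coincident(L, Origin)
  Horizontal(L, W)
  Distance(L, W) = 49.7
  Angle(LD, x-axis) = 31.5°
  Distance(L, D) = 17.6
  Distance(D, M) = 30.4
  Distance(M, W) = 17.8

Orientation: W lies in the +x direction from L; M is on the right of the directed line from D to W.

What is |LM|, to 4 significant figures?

38.63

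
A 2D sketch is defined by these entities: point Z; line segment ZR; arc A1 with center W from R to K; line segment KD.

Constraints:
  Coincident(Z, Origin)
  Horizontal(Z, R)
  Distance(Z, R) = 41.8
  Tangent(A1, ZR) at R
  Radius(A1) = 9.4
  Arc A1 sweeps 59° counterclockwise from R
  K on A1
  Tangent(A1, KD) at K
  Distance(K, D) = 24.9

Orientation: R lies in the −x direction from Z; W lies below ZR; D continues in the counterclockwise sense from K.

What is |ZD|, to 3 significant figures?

67.8

On A1, R sits at bearing 90° from W; a 59° counterclockwise sweep puts K at bearing 149°, so K = W + 9.4·(cos 149°, sin 149°) = (-49.9, -4.56). The tangent condition forces WK to be normal to KD, so KD runs along (−sin 149°, cos 149°); with |KD| = 24.9, D = (-62.7, -25.9). Then |ZD| = |D − Z| = 67.8.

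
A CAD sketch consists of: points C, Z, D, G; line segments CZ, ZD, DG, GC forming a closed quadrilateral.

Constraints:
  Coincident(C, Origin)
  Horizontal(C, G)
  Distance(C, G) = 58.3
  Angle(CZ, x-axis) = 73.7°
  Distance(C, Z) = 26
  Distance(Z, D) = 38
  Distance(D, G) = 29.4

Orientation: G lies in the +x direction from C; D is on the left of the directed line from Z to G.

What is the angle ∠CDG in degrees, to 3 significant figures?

86.1°

Checks: |CG| = 58.30 ✓; |CZ| = 26.00 ✓; |ZD| = 38.00 ✓; |DG| = 29.40 ✓.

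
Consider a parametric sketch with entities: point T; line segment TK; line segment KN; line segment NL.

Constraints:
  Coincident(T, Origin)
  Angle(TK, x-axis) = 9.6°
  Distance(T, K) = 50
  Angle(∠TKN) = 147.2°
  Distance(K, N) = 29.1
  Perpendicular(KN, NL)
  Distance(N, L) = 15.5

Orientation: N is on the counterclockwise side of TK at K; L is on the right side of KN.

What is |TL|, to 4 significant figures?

82.90

∠TKN = 147.2°, so KN runs at 9.6° + (180° − 147.2°) = 42.40° from the x-axis; with |KN| = 29.1, N = K + 29.1·(cos 42.40°, sin 42.40°) = (70.79, 27.96). KN ⟂ NL; with |NL| = 15.5 on the right of KN, L = N + 15.5·(0.6743, -0.7385) = (81.24, 16.51). Then |TL| = |L − T| = 82.90.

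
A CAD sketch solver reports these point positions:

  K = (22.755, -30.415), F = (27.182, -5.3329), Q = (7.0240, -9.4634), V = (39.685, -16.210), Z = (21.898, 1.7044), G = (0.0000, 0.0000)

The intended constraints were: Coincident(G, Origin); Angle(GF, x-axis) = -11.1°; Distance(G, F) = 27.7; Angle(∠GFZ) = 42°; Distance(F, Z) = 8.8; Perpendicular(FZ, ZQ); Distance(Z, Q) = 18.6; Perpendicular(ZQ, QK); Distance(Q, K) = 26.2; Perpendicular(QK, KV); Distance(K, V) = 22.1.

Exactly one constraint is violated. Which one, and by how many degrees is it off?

Perpendicular(QK, KV) — off by 3.10°.

G = (0.00, 0.00) ✓; GF at -11.10° ✓; |GF| = 27.70 ✓; ∠GFZ = 42.00° ✓; |FZ| = 8.800 ✓; ∠(FZ, ZQ) = 90.00° ✓; |ZQ| = 18.60 ✓; ∠(ZQ, QK) = 90.00° ✓; |QK| = 26.20 ✓; ∠(QK, KV) = 93.10° ✗; |KV| = 22.10 ✓.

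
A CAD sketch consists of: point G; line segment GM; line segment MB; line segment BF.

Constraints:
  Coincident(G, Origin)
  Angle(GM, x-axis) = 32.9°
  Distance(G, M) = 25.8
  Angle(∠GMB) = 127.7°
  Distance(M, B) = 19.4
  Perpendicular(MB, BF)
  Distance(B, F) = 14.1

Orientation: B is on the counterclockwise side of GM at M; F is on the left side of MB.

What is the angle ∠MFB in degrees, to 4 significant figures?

53.99°

∠GMB = 127.7°, so MB runs at 32.9° + (180° − 127.7°) = 85.20° from the x-axis; with |MB| = 19.4, B = M + 19.4·(cos 85.20°, sin 85.20°) = (23.29, 33.35). The perpendicularity gives BF at right angles to MB; with |BF| = 14.1 on the left of MB, F = B + 14.1·(-0.9965, 0.08368) = (9.235, 34.53). Then cos ∠MFB = FM·FB / (|FM||FB|), giving 53.99°.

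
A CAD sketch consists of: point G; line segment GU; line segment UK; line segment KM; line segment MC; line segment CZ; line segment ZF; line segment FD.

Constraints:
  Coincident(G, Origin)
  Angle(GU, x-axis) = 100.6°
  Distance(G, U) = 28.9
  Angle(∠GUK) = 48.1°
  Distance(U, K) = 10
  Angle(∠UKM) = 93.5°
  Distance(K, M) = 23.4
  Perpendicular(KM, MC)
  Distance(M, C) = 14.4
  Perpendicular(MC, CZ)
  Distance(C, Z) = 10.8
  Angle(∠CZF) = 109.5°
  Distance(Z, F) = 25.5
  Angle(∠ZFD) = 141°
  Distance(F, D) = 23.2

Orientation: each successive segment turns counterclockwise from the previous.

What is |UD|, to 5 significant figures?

43.314

G is at the origin; GU runs at 100.6° with length 28.9, so U = (-5.3162, 28.407). ∠GUK = 48.1° gives UK at -127.50° from the x-axis; with |UK| = 10.0, K = (-11.404, 20.473). ∠UKM = 93.5° gives KM at -41.000° from the x-axis; with |KM| = 23.4, M = (6.2564, 5.1215). KM is perpendicular to MC, so MC runs at 49.000°; with |MC| = 14.4, C = (15.704, 15.989). MC is perpendicular to CZ, so CZ runs at 139.00°; with |CZ| = 10.8, Z = (7.5528, 23.075). ∠CZF = 109.5° gives ZF at -150.50° from the x-axis; with |ZF| = 25.5, F = (-14.641, 10.518). ∠ZFD = 141.0° gives FD at -111.50° from the x-axis; with |FD| = 23.2, D = (-23.144, -11.068). Then |UD| = |D − U| = 43.314.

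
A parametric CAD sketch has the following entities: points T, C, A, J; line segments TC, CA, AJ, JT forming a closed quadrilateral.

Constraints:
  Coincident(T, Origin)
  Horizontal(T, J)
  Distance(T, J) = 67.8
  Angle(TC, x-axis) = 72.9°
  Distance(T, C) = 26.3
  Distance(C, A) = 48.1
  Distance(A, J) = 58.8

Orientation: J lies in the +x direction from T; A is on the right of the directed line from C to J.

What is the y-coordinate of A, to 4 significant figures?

-22.61

T is at the origin; T and J share the same y with |TJ| = 67.8 and J in +x, so J = (67.8, 0). TC runs at 72.9° with |TC| = 26.3, so C = (7.733, 25.14). A is determined by |CA| = 48.1 and |AJ| = 58.8 together: it lies at the intersection of circle(C, 48.1) and circle(J, 58.8). With |CJ| = 65.11, the foot of the radical line on CJ is 23.77 from C and the perpendicular offset is √(48.1² − 23.77²) = 41.81. Taking the right-of-CJ solution: A = (13.52, -22.61).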